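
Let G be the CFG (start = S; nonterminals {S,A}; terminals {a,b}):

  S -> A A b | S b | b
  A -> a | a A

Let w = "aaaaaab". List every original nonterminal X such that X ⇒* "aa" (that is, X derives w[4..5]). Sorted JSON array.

Convert to CNF:
  S -> A X2 | S T1 | b
  A -> T0 A | a
  T0 -> a
  T1 -> b
  X2 -> A T1

CYK table (by increasing span) (cells [i..j] with 4 ≤ i ≤ j ≤ 5 only):
  cell(4,4) a: {A,T0}  orig:{A}
  cell(5,5) a: {A,T0}  orig:{A}
  cell(4,5) aa: {A}

Original NTs in T[4,5] deriving "aa": ["A"]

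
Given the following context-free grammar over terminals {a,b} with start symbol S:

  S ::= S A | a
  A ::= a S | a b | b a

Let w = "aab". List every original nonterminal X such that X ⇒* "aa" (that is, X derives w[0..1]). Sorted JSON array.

CNF form of G:
  S -> S A | a
  A -> T0 S | T0 T1 | T1 T0
  T0 -> a
  T1 -> b

CYK table (by increasing span) — only the sub-triangle for w[0..1]:
  T[0,0] 'a' = {S,T0}  orig:{S}
  T[1,1] 'a' = {S,T0}  orig:{S}
  T[0,1] 'aa' = {A}

Original NTs in T[0,1] deriving "aa": ["A"]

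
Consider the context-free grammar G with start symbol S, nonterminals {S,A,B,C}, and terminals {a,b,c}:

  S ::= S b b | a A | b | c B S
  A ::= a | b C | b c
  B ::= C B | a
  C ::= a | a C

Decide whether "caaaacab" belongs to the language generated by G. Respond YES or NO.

CNF form of G:
  S -> S X3 | T1 X4 | T2 A | b
  A -> T0 C | T0 T1 | a
  B -> C B | a
  C -> T2 C | a
  T0 -> b
  T1 -> c
  T2 -> a
  X3 -> T0 T0
  X4 -> B S

CYK table (by increasing span):
  [0..0]={T1}  "c"  orig:{}
  [1..1]={A,B,C,T2}  "a"  orig:{A,B,C}
  [2..2]={A,B,C,T2}  "a"  orig:{A,B,C}
  [3..3]={A,B,C,T2}  "a"  orig:{A,B,C}
  [4..4]={A,B,C,T2}  "a"  orig:{A,B,C}
  [5..5]={T1}  "c"  orig:{}
  [6..6]={A,B,C,T2}  "a"  orig:{A,B,C}
  [7..7]={S,T0}  "b"  orig:{S}
  [0..1]=∅  "ca"
  [1..2]={B,C,S}  "aa"
  [2..3]={B,C,S}  "aa"
  [3..4]={B,C,S}  "aa"
  [4..5]=∅  "ac"
  [5..6]=∅  "ca"
  [6..7]={X4}  "ab"  orig:{}
  [0..2]=∅  "caa"
  [1..3]={B,C,X4}  "aaa"  orig:{B,C}
  [2..4]={B,C,X4}  "aaa"  orig:{B,C}
  [3..5]=∅  "aac"
  [4..6]=∅  "aca"
  [5..7]={S}  "cab"
  [0..3]={S}  "caaa"
  [1..4]={B,C,X4}  "aaaa"  orig:{B,C}
  [2..5]=∅  "aaac"
  [3..6]=∅  "aaca"
  [4..7]={X4}  "acab"  orig:{}
  [0..4]={S}  "caaaa"
  [1..5]=∅  "aaaac"
  [2..6]=∅  "aaaca"
  [3..7]={X4}  "aacab"  orig:{}
  [0..5]=∅  "caaaac"
  [1..6]=∅  "aaaaca"
  [2..7]={X4}  "aaacab"  orig:{}
  [0..6]=∅  "caaaaca"
  [1..7]={X4}  "aaaacab"  orig:{}
  [0..7]={S}  "caaaacab"

S ∈ T[0,7] ⇒ YES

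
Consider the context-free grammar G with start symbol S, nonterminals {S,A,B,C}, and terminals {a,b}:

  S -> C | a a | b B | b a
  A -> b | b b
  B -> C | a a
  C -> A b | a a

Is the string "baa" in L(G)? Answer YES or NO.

Convert to CNF:
  S -> A T0 | T0 B | T0 T1 | T1 T1
  A -> T0 T0 | b
  B -> A T0 | T1 T1
  C -> A T0 | T1 T1
  T0 -> b
  T1 -> a

Fill CYK table bottom-up:
  [0..0]={A,T0}  "b"  orig:{A}
  [1..1]={T1}  "a"  orig:{}
  [2..2]={T1}  "a"  orig:{}
  [0..1]={S}  "ba"
  [1..2]={B,C,S}  "aa"
  [0..2]={S}  "baa"

S ∈ T[0,2] ⇒ YES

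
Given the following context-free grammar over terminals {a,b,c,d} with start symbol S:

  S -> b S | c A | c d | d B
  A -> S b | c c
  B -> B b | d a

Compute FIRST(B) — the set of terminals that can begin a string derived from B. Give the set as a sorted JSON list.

FIRST iteration:
iter 1:
  A via A→c c: +{c}
  B via B→d a: +{d}
  S via S→b S: +{b}
  S via S→c A: +{c}
  S via S→d B: +{d}
  FIRST[S]={b,c,d}  FIRST[A]={c}  FIRST[B]={d}
iter 2:
  A via A→S b: +{b,d}
  FIRST[S]={b,c,d}  FIRST[A]={b,c,d}  FIRST[B]={d}
iter 3: (no change)
  FIRST[S]={b,c,d}  FIRST[A]={b,c,d}  FIRST[B]={d}

FIRST(B) = ["d"]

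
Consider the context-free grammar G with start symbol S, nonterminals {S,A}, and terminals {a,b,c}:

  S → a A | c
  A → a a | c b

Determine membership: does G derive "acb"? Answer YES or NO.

Convert to CNF:
  S -> T0 A | c
  A -> T0 T0 | T1 T2
  T0 -> a
  T1 -> c
  T2 -> b

CYK table (by increasing span):
  [0..0]={T0}  "a"  orig:{}
  [1..1]={S,T1}  "c"  orig:{S}
  [2..2]={T2}  "b"  orig:{}
  [0..1]=∅  "ac"
  [1..2]={A}  "cb"
  [0..2]={S}  "acb"

S ∈ T[0,2] ⇒ YES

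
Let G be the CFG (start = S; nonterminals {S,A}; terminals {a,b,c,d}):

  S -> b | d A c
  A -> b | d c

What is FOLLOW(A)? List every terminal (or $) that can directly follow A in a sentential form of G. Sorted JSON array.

FIRST sets, iterate to fixpoint:
pass 1:
  A via A→b: +{b}
  A via A→d c: +{d}
  S via S→b: +{b}
  S via S→d A c: +{d}
  FIRST(S)={b,d}  FIRST(A)={b,d}
pass 2: (stable)
  FIRST(S)={b,d}  FIRST(A)={b,d}

Compute FOLLOW by fixpoint:
initialize: $ ∈ FOLLOW(S)
pass 1:
  S→d A c: FOLLOW(A) ⊇ FIRST(c) = {c}; new: +{c}
  S: {$}  A: {c}
pass 2: (stable)
  S: {$}  A: {c}

FOLLOW(A) = ["c"]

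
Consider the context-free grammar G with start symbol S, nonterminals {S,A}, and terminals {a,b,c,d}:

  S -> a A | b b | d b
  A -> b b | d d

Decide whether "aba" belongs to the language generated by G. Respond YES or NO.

Convert to CNF:
  S -> T0 T0 | T1 T0 | T2 A
  A -> T0 T0 | T1 T1
  T0 -> b
  T1 -> d
  T2 -> a

CYK fill:
  [0..0]={T2}  "a"  orig:{}
  [1..1]={T0}  "b"  orig:{}
  [2..2]={T2}  "a"  orig:{}
  [0..1]=∅  "ab"
  [1..2]=∅  "ba"
  [0..2]=∅  "aba"

S ∉ T[0,2] ⇒ NO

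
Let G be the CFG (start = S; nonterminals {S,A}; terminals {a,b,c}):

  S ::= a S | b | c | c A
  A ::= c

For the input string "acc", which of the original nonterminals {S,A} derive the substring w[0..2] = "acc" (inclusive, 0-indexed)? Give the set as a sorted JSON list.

Convert to CNF:
  S -> T0 S | T1 A | b | c
  A -> c
  T0 -> a
  T1 -> c

Fill CYK table bottom-up — only the sub-triangle for w[0..2]:
  cell(0,0) a: {T0}  orig:{}
  cell(1,1) c: {A,S,T1}  orig:{A,S}
  cell(2,2) c: {A,S,T1}  orig:{A,S}
  cell(0,1) ac: {S}
  cell(1,2) cc: {S}
  cell(0,2) acc: {S}

Original NTs in T[0,2] deriving "acc": ["S"]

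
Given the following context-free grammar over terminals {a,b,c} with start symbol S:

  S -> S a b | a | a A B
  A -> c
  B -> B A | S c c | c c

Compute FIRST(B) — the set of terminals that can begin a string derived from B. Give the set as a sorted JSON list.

Compute FIRST by fixpoint:
iter 1:
  A via A→c: +{c}
  B via B→c c: +{c}
  S via S→a: +{a}
  FIRST[S]={a}  FIRST[A]={c}  FIRST[B]={c}
iter 2:
  B via B→S c c: +{a}
  FIRST[S]={a}  FIRST[A]={c}  FIRST[B]={a,c}
iter 3: (no change)
  FIRST[S]={a}  FIRST[A]={c}  FIRST[B]={a,c}

FIRST(B) = ["a", "c"]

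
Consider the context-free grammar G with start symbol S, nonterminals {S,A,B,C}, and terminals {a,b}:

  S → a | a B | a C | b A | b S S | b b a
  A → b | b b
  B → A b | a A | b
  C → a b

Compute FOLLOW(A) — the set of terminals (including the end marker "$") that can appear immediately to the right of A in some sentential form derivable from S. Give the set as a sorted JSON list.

Compute FIRST by fixpoint:
[1]
  A via A→b: +{b}
  B via B→A b: +{b}
  B via B→a A: +{a}
  C via C→a b: +{a}
  S via S→a: +{a}
  S via S→b A: +{b}
  S: {a,b}  A: {b}  B: {a,b}  C: {a}
[2] (stable)
  S: {a,b}  A: {b}  B: {a,b}  C: {a}

FOLLOW iteration:
FOLLOW(S) := {$}
[1]
  B→A b: FOLLOW(A) ⊇ FIRST(b) = {b}; new: +{b}
  S→a B: FOLLOW(B) ⊇ FOLLOW(S) ⊇ {$}; new: +{$}
  S→a C: FOLLOW(C) ⊇ FOLLOW(S) ⊇ {$}; new: +{$}
  S→b A: FOLLOW(A) ⊇ FOLLOW(S) ⊇ {$}; new: +{$}
  S→b S S: FOLLOW(S) ⊇ FIRST(S) = {a,b}; new: +{a,b}
  FOLLOW(S)={$,a,b}  FOLLOW(A)={$,b}  FOLLOW(B)={$}  FOLLOW(C)={$}
[2]
  S→a B: FOLLOW(B) ⊇ FOLLOW(S) ⊇ {$,a,b}; new: +{a,b}
  S→a C: FOLLOW(C) ⊇ FOLLOW(S) ⊇ {$,a,b}; new: +{a,b}
  S→b A: FOLLOW(A) ⊇ FOLLOW(S) ⊇ {$,a,b}; new: +{a}
  FOLLOW(S)={$,a,b}  FOLLOW(A)={$,a,b}  FOLLOW(B)={$,a,b}  FOLLOW(C)={$,a,b}
[3] done
  FOLLOW(S)={$,a,b}  FOLLOW(A)={$,a,b}  FOLLOW(B)={$,a,b}  FOLLOW(C)={$,a,b}

FOLLOW(A) = ["$", "a", "b"]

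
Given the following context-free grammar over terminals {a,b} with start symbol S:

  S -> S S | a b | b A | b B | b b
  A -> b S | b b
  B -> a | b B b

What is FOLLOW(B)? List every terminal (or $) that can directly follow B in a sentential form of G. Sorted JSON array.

FIRST iteration:
pass 1:
  A via A→b S: +{b}
  B via B→a: +{a}
  B via B→b B b: +{b}
  S via S→a b: +{a}
  S via S→b A: +{b}
  FIRST[S]={a,b}  FIRST[A]={b}  FIRST[B]={a,b}
pass 2: (no change)
  FIRST[S]={a,b}  FIRST[A]={b}  FIRST[B]={a,b}

Compute FOLLOW by fixpoint:
FOLLOW(S) := {$}
[1]
  B→b B b: FOLLOW(B) ⊇ FIRST(b) = {b}; new: +{b}
  S→S S: FOLLOW(S) ⊇ FIRST(S) = {a,b}; new: +{a,b}
  S→b A: FOLLOW(A) ⊇ FOLLOW(S) ⊇ {$,a,b}; new: +{$,a,b}
  S→b B: FOLLOW(B) ⊇ FOLLOW(S) ⊇ {$,a,b}; new: +{$,a}
  S: {$,a,b}  A: {$,a,b}  B: {$,a,b}
[2] done
  S: {$,a,b}  A: {$,a,b}  B: {$,a,b}

FOLLOW(B) = ["$", "a", "b"]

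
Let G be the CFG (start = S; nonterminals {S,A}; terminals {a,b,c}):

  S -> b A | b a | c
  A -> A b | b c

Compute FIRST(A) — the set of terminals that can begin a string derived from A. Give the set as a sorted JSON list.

FIRST iteration:
round 1:
  A via A→b c: +{b}
  S via S→b A: +{b}
  S via S→c: +{c}
  FIRST[S]={b,c}  FIRST[A]={b}
round 2: done
  FIRST[S]={b,c}  FIRST[A]={b}

FIRST(A) = ["b"]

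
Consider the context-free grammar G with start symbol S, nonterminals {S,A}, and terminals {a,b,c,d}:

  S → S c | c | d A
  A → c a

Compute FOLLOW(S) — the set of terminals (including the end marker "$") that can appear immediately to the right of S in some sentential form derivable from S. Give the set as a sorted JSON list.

FIRST sets, iterate to fixpoint:
pass 1:
  A via A→c a: +{c}
  S via S→c: +{c}
  S via S→d A: +{d}
  FIRST[S]={c,d}  FIRST[A]={c}
pass 2: done
  FIRST[S]={c,d}  FIRST[A]={c}

Compute FOLLOW by fixpoint:
FOLLOW(S) := {$}
round 1:
  S→S c: FOLLOW(S) ⊇ FIRST(c) = {c}; new: +{c}
  S→d A: FOLLOW(A) ⊇ FOLLOW(S) ⊇ {$,c}; new: +{$,c}
  FOLLOW(S)={$,c}  FOLLOW(A)={$,c}
round 2: (no change)
  FOLLOW(S)={$,c}  FOLLOW(A)={$,c}

FOLLOW(S) = ["$", "c"]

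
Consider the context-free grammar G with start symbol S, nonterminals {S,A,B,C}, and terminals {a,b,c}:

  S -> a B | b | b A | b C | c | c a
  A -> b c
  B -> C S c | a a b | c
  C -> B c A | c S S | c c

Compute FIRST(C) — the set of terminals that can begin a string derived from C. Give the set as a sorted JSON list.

FIRST sets, iterate to fixpoint:
pass 1:
  A via A→b c: +{b}
  B via B→a a b: +{a}
  B via B→c: +{c}
  C via C→B c A: +{a,c}
  S via S→a B: +{a}
  S via S→b: +{b}
  S via S→c: +{c}
  FIRST[S]={a,b,c}  FIRST[A]={b}  FIRST[B]={a,c}  FIRST[C]={a,c}
pass 2: done
  FIRST[S]={a,b,c}  FIRST[A]={b}  FIRST[B]={a,c}  FIRST[C]={a,c}

FIRST(C) = ["a", "c"]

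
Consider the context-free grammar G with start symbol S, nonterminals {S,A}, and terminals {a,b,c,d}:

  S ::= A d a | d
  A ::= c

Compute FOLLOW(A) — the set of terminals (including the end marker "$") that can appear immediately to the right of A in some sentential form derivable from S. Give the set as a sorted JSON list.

Compute FIRST by fixpoint:
pass 1:
  A via A→c: +{c}
  S via S→A d a: +{c}
  S via S→d: +{d}
  S: {c,d}  A: {c}
pass 2: — fixpoint
  S: {c,d}  A: {c}

FOLLOW iteration:
seed FOLLOW(S) with $
iter 1:
  S→A d a: FOLLOW(A) ⊇ FIRST(d) = {d}; new: +{d}
  FOLLOW(S)={$}  FOLLOW(A)={d}
iter 2: (no change)
  FOLLOW(S)={$}  FOLLOW(A)={d}

FOLLOW(A) = ["d"]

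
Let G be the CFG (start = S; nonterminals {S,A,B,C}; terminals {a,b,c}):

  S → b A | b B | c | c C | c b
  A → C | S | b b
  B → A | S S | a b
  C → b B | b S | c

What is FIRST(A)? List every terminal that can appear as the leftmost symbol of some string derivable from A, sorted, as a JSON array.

FIRST sets, iterate to fixpoint:
iter 1:
  A via A→b b: +{b}
  B via B→A: +{b}
  B via B→a b: +{a}
  C via C→b B: +{b}
  C via C→c: +{c}
  S via S→b A: +{b}
  S via S→c: +{c}
  FIRST(S)={b,c}  FIRST(A)={b}  FIRST(B)={a,b}  FIRST(C)={b,c}
iter 2:
  A via A→C: +{c}
  B via B→A: +{c}
  FIRST(S)={b,c}  FIRST(A)={b,c}  FIRST(B)={a,b,c}  FIRST(C)={b,c}
iter 3: — fixpoint
  FIRST(S)={b,c}  FIRST(A)={b,c}  FIRST(B)={a,b,c}  FIRST(C)={b,c}

FIRST(A) = ["b", "c"]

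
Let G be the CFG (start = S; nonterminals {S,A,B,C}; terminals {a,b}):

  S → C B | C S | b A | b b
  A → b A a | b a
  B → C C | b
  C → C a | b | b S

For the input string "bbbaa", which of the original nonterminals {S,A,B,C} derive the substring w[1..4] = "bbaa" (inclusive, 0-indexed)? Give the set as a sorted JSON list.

Convert to CNF:
  S -> C B | C S | T0 A | T0 T0
  A -> T0 T1 | T0 X2
  B -> C C | b
  C -> C T1 | T0 S | b
  T0 -> b
  T1 -> a
  X2 -> A T1

CYK fill — only the sub-triangle for w[1..4]:
  [1..1]={B,C,T0}  "b"  orig:{B,C}
  [2..2]={B,C,T0}  "b"  orig:{B,C}
  [3..3]={T1}  "a"  orig:{}
  [4..4]={T1}  "a"  orig:{}
  [1..2]={B,S}  "bb"
  [2..3]={A,C}  "ba"
  [3..4]=∅  "aa"
  [1..3]={B,S}  "bba"
  [2..4]={C,X2}  "baa"  orig:{C}
  [1..4]={A,B}  "bbaa"

Original NTs in T[1,4] deriving "bbaa": ["A", "B"]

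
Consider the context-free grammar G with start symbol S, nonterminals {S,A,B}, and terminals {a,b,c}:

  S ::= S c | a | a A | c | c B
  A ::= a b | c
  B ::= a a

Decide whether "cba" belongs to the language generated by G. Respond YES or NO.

Convert to CNF:
  S -> S T2 | T0 A | T2 B | a | c
  A -> T0 T1 | c
  B -> T0 T0
  T0 -> a
  T1 -> b
  T2 -> c

Fill CYK table bottom-up:
  cell(0,0) c: {A,S,T2}  orig:{A,S}
  cell(1,1) b: {T1}  orig:{}
  cell(2,2) a: {S,T0}  orig:{S}
  cell(0,1) cb: ∅
  cell(1,2) ba: ∅
  cell(0,2) cba: ∅

S ∉ T[0,2] ⇒ NO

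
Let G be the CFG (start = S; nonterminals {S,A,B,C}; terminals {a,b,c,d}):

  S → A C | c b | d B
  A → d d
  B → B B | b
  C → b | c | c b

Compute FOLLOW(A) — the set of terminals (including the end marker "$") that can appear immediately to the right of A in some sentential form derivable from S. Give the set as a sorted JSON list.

Compute FIRST by fixpoint:
round 1:
  A via A→d d: +{d}
  B via B→b: +{b}
  C via C→b: +{b}
  C via C→c: +{c}
  S via S→A C: +{d}
  S via S→c b: +{c}
  FIRST(S)={c,d}  FIRST(A)={d}  FIRST(B)={b}  FIRST(C)={b,c}
round 2: (stable)
  FIRST(S)={c,d}  FIRST(A)={d}  FIRST(B)={b}  FIRST(C)={b,c}

FOLLOW iteration:
initialize: $ ∈ FOLLOW(S)
pass 1:
  B→B B: FOLLOW(B) ⊇ FIRST(B) = {b}; new: +{b}
  S→A C: FOLLOW(A) ⊇ FIRST(C) = {b,c}; new: +{b,c}
  S→A C: FOLLOW(C) ⊇ FOLLOW(S) ⊇ {$}; new: +{$}
  S→d B: FOLLOW(B) ⊇ FOLLOW(S) ⊇ {$}; new: +{$}
  FOLLOW[S]={$}  FOLLOW[A]={b,c}  FOLLOW[B]={$,b}  FOLLOW[C]={$}
pass 2: (stable)
  FOLLOW[S]={$}  FOLLOW[A]={b,c}  FOLLOW[B]={$,b}  FOLLOW[C]={$}

FOLLOW(A) = ["b", "c"]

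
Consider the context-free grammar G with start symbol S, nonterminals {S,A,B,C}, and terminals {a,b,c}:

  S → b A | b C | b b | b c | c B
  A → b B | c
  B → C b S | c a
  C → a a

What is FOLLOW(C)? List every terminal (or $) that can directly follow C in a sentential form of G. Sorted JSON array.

Compute FIRST by fixpoint:
[1]
  A via A→b B: +{b}
  A via A→c: +{c}
  B via B→c a: +{c}
  C via C→a a: +{a}
  S via S→b A: +{b}
  S via S→c B: +{c}
  FIRST(S)={b,c}  FIRST(A)={b,c}  FIRST(B)={c}  FIRST(C)={a}
[2]
  B via B→C b S: +{a}
  FIRST(S)={b,c}  FIRST(A)={b,c}  FIRST(B)={a,c}  FIRST(C)={a}
[3] done
  FIRST(S)={b,c}  FIRST(A)={b,c}  FIRST(B)={a,c}  FIRST(C)={a}

FOLLOW iteration:
seed FOLLOW(S) with $
round 1:
  B→C b S: FOLLOW(C) ⊇ FIRST(b) = {b}; new: +{b}
  S→b A: FOLLOW(A) ⊇ FOLLOW(S) ⊇ {$}; new: +{$}
  S→b C: FOLLOW(C) ⊇ FOLLOW(S) ⊇ {$}; new: +{$}
  S→c B: FOLLOW(B) ⊇ FOLLOW(S) ⊇ {$}; new: +{$}
  FOLLOW[S]={$}  FOLLOW[A]={$}  FOLLOW[B]={$}  FOLLOW[C]={$,b}
round 2: — fixpoint
  FOLLOW[S]={$}  FOLLOW[A]={$}  FOLLOW[B]={$}  FOLLOW[C]={$,b}

FOLLOW(C) = ["$", "b"]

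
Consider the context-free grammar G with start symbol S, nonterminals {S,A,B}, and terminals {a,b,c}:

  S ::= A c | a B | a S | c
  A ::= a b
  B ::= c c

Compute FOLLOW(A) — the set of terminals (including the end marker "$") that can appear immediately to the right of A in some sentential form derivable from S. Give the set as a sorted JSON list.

Compute FIRST by fixpoint:
round 1:
  A via A→a b: +{a}
  B via B→c c: +{c}
  S via S→A c: +{a}
  S via S→c: +{c}
  FIRST[S]={a,c}  FIRST[A]={a}  FIRST[B]={c}
round 2: (stable)
  FIRST[S]={a,c}  FIRST[A]={a}  FIRST[B]={c}

FOLLOW iteration:
FOLLOW(S) := {$}
round 1:
  S→A c: FOLLOW(A) ⊇ FIRST(c) = {c}; new: +{c}
  S→a B: FOLLOW(B) ⊇ FOLLOW(S) ⊇ {$}; new: +{$}
  FOLLOW[S]={$}  FOLLOW[A]={c}  FOLLOW[B]={$}
round 2: (stable)
  FOLLOW[S]={$}  FOLLOW[A]={c}  FOLLOW[B]={$}

FOLLOW(A) = ["c"]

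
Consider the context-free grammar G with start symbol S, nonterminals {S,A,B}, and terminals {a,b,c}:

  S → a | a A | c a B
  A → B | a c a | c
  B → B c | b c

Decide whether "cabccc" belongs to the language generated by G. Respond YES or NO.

CNF form of G:
  S -> T0 X4 | T1 A | a
  A -> B T0 | T1 X3 | T2 T0 | c
  B -> B T0 | T2 T0
  T0 -> c
  T1 -> a
  T2 -> b
  X3 -> T0 T1
  X4 -> T1 B

CYK fill:
  [0..0]={A,T0}  "c"  orig:{A}
  [1..1]={S,T1}  "a"  orig:{S}
  [2..2]={T2}  "b"  orig:{}
  [3..3]={A,T0}  "c"  orig:{A}
  [4..4]={A,T0}  "c"  orig:{A}
  [5..5]={A,T0}  "c"  orig:{A}
  [0..1]={X3}  "ca"  orig:{}
  [1..2]=∅  "ab"
  [2..3]={A,B}  "bc"
  [3..4]=∅  "cc"
  [4..5]=∅  "cc"
  [0..2]=∅  "cab"
  [1..3]={S,X4}  "abc"  orig:{S}
  [2..4]={A,B}  "bcc"
  [3..5]=∅  "ccc"
  [0..3]={S}  "cabc"
  [1..4]={S,X4}  "abcc"  orig:{S}
  [2..5]={A,B}  "bccc"
  [0..4]={S}  "cabcc"
  [1..5]={S,X4}  "abccc"  orig:{S}
  [0..5]={S}  "cabccc"

S ∈ T[0,5] ⇒ YES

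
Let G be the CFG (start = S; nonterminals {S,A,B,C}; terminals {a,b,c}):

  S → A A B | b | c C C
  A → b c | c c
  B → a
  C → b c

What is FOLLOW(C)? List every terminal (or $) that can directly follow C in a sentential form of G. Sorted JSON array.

Compute FIRST by fixpoint:
[1]
  A via A→b c: +{b}
  A via A→c c: +{c}
  B via B→a: +{a}
  C via C→b c: +{b}
  S via S→A A B: +{b,c}
  FIRST(S)={b,c}  FIRST(A)={b,c}  FIRST(B)={a}  FIRST(C)={b}
[2] (stable)
  FIRST(S)={b,c}  FIRST(A)={b,c}  FIRST(B)={a}  FIRST(C)={b}

FOLLOW iteration:
seed FOLLOW(S) with $
round 1:
  S→A A B: FOLLOW(A) ⊇ FIRST(A) = {b,c}; new: +{b,c}
  S→A A B: FOLLOW(A) ⊇ FIRST(B) = {a}; new: +{a}
  S→A A B: FOLLOW(B) ⊇ FOLLOW(S) ⊇ {$}; new: +{$}
  S→c C C: FOLLOW(C) ⊇ FIRST(C) = {b}; new: +{b}
  S→c C C: FOLLOW(C) ⊇ FOLLOW(S) ⊇ {$}; new: +{$}
  FOLLOW(S)={$}  FOLLOW(A)={a,b,c}  FOLLOW(B)={$}  FOLLOW(C)={$,b}
round 2: (stable)
  FOLLOW(S)={$}  FOLLOW(A)={a,b,c}  FOLLOW(B)={$}  FOLLOW(C)={$,b}

FOLLOW(C) = ["$", "b"]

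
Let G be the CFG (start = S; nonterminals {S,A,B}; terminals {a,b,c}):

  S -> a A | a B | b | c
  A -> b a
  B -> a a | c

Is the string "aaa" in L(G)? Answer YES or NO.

Convert to CNF:
  S -> T1 A | T1 B | b | c
  A -> T0 T1
  B -> T1 T1 | c
  T0 -> b
  T1 -> a

Fill CYK table bottom-up:
  [0..0]={T1}  "a"  orig:{}
  [1..1]={T1}  "a"  orig:{}
  [2..2]={T1}  "a"  orig:{}
  [0..1]={B}  "aa"
  [1..2]={B}  "aa"
  [0..2]={S}  "aaa"

S ∈ T[0,2] ⇒ YES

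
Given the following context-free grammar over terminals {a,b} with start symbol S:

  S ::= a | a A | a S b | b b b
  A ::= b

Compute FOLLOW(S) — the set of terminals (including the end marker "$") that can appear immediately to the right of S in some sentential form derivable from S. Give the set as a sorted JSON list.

Compute FIRST by fixpoint:
iter 1:
  A via A→b: +{b}
  S via S→a: +{a}
  S via S→b b b: +{b}
  FIRST[S]={a,b}  FIRST[A]={b}
iter 2: (no change)
  FIRST[S]={a,b}  FIRST[A]={b}

FOLLOW sets:
initialize: $ ∈ FOLLOW(S)
iter 1:
  S→a A: FOLLOW(A) ⊇ FOLLOW(S) ⊇ {$}; new: +{$}
  S→a S b: FOLLOW(S) ⊇ FIRST(b) = {b}; new: +{b}
  S: {$,b}  A: {$}
iter 2:
  S→a A: FOLLOW(A) ⊇ FOLLOW(S) ⊇ {$,b}; new: +{b}
  S: {$,b}  A: {$,b}
iter 3: (stable)
  S: {$,b}  A: {$,b}

FOLLOW(S) = ["$", "b"]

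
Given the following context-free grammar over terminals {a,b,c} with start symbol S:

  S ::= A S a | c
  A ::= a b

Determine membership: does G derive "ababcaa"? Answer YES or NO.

Convert to CNF:
  S -> A X2 | c
  A -> T0 T1
  T0 -> a
  T1 -> b
  X2 -> S T0

CYK fill:
  [0..0]={T0}  "a"  orig:{}
  [1..1]={T1}  "b"  orig:{}
  [2..2]={T0}  "a"  orig:{}
  [3..3]={T1}  "b"  orig:{}
  [4..4]={S}  "c"
  [5..5]={T0}  "a"  orig:{}
  [6..6]={T0}  "a"  orig:{}
  [0..1]={A}  "ab"
  [1..2]=∅  "ba"
  [2..3]={A}  "ab"
  [3..4]=∅  "bc"
  [4..5]={X2}  "ca"  orig:{}
  [5..6]=∅  "aa"
  [0..2]=∅  "aba"
  [1..3]=∅  "bab"
  [2..4]=∅  "abc"
  [3..5]=∅  "bca"
  [4..6]=∅  "caa"
  [0..3]=∅  "abab"
  [1..4]=∅  "babc"
  [2..5]={S}  "abca"
  [3..6]=∅  "bcaa"
  [0..4]=∅  "ababc"
  [1..5]=∅  "babca"
  [2..6]={X2}  "abcaa"  orig:{}
  [0..5]=∅  "ababca"
  [1..6]=∅  "babcaa"
  [0..6]={S}  "ababcaa"

S ∈ T[0,6] ⇒ YES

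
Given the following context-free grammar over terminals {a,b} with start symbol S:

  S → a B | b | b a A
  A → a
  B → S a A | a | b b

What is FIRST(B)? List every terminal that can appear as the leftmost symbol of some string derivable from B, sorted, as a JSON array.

Compute FIRST by fixpoint:
iter 1:
  A via A→a: +{a}
  B via B→a: +{a}
  B via B→b b: +{b}
  S via S→a B: +{a}
  S via S→b: +{b}
  FIRST[S]={a,b}  FIRST[A]={a}  FIRST[B]={a,b}
iter 2: done
  FIRST[S]={a,b}  FIRST[A]={a}  FIRST[B]={a,b}

FIRST(B) = ["a", "b"]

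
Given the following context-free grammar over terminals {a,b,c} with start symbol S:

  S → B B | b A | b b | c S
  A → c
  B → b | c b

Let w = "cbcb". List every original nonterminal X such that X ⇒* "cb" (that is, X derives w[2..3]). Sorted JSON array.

Convert to CNF:
  S -> B B | T0 S | T1 A | T1 T1
  A -> c
  B -> T0 T1 | b
  T0 -> c
  T1 -> b

CYK fill, restricted to cells inside w[2..3]:
  [2..2]={A,T0}  "c"  orig:{A}
  [3..3]={B,T1}  "b"  orig:{B}
  [2..3]={B}  "cb"

Original NTs in T[2,3] deriving "cb": ["B"]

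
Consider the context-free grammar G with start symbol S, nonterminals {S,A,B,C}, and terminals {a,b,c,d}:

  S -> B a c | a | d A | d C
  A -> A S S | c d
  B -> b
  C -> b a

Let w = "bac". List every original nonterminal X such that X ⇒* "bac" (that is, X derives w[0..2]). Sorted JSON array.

Convert to CNF:
  S -> B X5 | T1 A | T1 C | a
  A -> A X4 | T0 T1
  B -> b
  C -> T2 T3
  T0 -> c
  T1 -> d
  T2 -> b
  T3 -> a
  X4 -> S S
  X5 -> T3 T0

CYK table (by increasing span) (cells [i..j] with 0 ≤ i ≤ j ≤ 2 only):
  cell(0,0) b: {B,T2}  orig:{B}
  cell(1,1) a: {S,T3}  orig:{S}
  cell(2,2) c: {T0}  orig:{}
  cell(0,1) ba: {C}
  cell(1,2) ac: {X5}  orig:{}
  cell(0,2) bac: {S}

Original NTs in T[0,2] deriving "bac": ["S"]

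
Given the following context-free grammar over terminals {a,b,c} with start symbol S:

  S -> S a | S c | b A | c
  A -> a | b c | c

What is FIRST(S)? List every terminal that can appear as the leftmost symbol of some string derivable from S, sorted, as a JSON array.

Compute FIRST by fixpoint:
[1]
  A via A→a: +{a}
  A via A→b c: +{b}
  A via A→c: +{c}
  S via S→b A: +{b}
  S via S→c: +{c}
  S: {b,c}  A: {a,b,c}
[2] (stable)
  S: {b,c}  A: {a,b,c}

FIRST(S) = ["b", "c"]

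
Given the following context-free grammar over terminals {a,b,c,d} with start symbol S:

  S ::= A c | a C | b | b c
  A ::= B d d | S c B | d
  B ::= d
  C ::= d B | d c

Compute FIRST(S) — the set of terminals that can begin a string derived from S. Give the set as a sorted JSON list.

FIRST iteration:
pass 1:
  A via A→d: +{d}
  B via B→d: +{d}
  C via C→d B: +{d}
  S via S→A c: +{d}
  S via S→a C: +{a}
  S via S→b: +{b}
  FIRST(S)={a,b,d}  FIRST(A)={d}  FIRST(B)={d}  FIRST(C)={d}
pass 2:
  A via A→S c B: +{a,b}
  FIRST(S)={a,b,d}  FIRST(A)={a,b,d}  FIRST(B)={d}  FIRST(C)={d}
pass 3: (no change)
  FIRST(S)={a,b,d}  FIRST(A)={a,b,d}  FIRST(B)={d}  FIRST(C)={d}

FIRST(S) = ["a", "b", "d"]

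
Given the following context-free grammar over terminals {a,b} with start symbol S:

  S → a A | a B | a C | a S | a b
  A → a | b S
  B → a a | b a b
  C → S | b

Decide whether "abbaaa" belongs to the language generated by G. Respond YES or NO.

Convert to CNF:
  S -> T1 A | T1 B | T1 C | T1 S | T1 T0
  A -> T0 S | a
  B -> T0 X2 | T1 T1
  C -> T1 A | T1 B | T1 C | T1 S | T1 T0 | b
  T0 -> b
  T1 -> a
  X2 -> T1 T0

CYK table (by increasing span):
  [0..0]={A,T1}  "a"  orig:{A}
  [1..1]={C,T0}  "b"  orig:{C}
  [2..2]={C,T0}  "b"  orig:{C}
  [3..3]={A,T1}  "a"  orig:{A}
  [4..4]={A,T1}  "a"  orig:{A}
  [5..5]={A,T1}  "a"  orig:{A}
  [0..1]={C,S,X2}  "ab"  orig:{C,S}
  [1..2]=∅  "bb"
  [2..3]=∅  "ba"
  [3..4]={B,C,S}  "aa"
  [4..5]={B,C,S}  "aa"
  [0..2]=∅  "abb"
  [1..3]=∅  "bba"
  [2..4]={A}  "baa"
  [3..5]={C,S}  "aaa"
  [0..3]=∅  "abba"
  [1..4]=∅  "bbaa"
  [2..5]={A}  "baaa"
  [0..4]=∅  "abbaa"
  [1..5]=∅  "bbaaa"
  [0..5]=∅  "abbaaa"

S ∉ T[0,5] ⇒ NO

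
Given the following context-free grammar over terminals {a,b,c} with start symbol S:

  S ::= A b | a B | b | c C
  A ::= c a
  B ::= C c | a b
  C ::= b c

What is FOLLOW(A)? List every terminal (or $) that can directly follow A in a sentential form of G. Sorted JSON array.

Compute FIRST by fixpoint:
[1]
  A via A→c a: +{c}
  B via B→a b: +{a}
  C via C→b c: +{b}
  S via S→A b: +{c}
  S via S→a B: +{a}
  S via S→b: +{b}
  S: {a,b,c}  A: {c}  B: {a}  C: {b}
[2]
  B via B→C c: +{b}
  S: {a,b,c}  A: {c}  B: {a,b}  C: {b}
[3] (no change)
  S: {a,b,c}  A: {c}  B: {a,b}  C: {b}

FOLLOW sets:
seed FOLLOW(S) with $
round 1:
  B→C c: FOLLOW(C) ⊇ FIRST(c) = {c}; new: +{c}
  S→A b: FOLLOW(A) ⊇ FIRST(b) = {b}; new: +{b}
  S→a B: FOLLOW(B) ⊇ FOLLOW(S) ⊇ {$}; new: +{$}
  S→c C: FOLLOW(C) ⊇ FOLLOW(S) ⊇ {$}; new: +{$}
  FOLLOW[S]={$}  FOLLOW[A]={b}  FOLLOW[B]={$}  FOLLOW[C]={$,c}
round 2: (no change)
  FOLLOW[S]={$}  FOLLOW[A]={b}  FOLLOW[B]={$}  FOLLOW[C]={$,c}

FOLLOW(A) = ["b"]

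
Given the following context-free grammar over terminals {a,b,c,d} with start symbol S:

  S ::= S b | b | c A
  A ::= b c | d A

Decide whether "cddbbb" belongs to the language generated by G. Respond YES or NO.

Convert to CNF:
  S -> S T0 | T1 A | b
  A -> T0 T1 | T2 A
  T0 -> b
  T1 -> c
  T2 -> d

CYK fill:
  T[0,0] 'c' = {T1}  orig:{}
  T[1,1] 'd' = {T2}  orig:{}
  T[2,2] 'd' = {T2}  orig:{}
  T[3,3] 'b' = {S,T0}  orig:{S}
  T[4,4] 'b' = {S,T0}  orig:{S}
  T[5,5] 'b' = {S,T0}  orig:{S}
  T[0,1] 'cd' = ∅
  T[1,2] 'dd' = ∅
  T[2,3] 'db' = ∅
  T[3,4] 'bb' = {S}
  T[4,5] 'bb' = {S}
  T[0,2] 'cdd' = ∅
  T[1,3] 'ddb' = ∅
  T[2,4] 'dbb' = ∅
  T[3,5] 'bbb' = {S}
  T[0,3] 'cddb' = ∅
  T[1,4] 'ddbb' = ∅
  T[2,5] 'dbbb' = ∅
  T[0,4] 'cddbb' = ∅
  T[1,5] 'ddbbb' = ∅
  T[0,5] 'cddbbb' = ∅

S ∉ T[0,5] ⇒ NO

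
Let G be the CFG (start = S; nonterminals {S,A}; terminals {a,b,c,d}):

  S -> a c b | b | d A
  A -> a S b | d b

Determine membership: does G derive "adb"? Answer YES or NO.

CNF form of G:
  S -> T0 X5 | T2 A | b
  A -> T0 X4 | T2 T1
  T0 -> a
  T1 -> b
  T2 -> d
  T3 -> c
  X4 -> S T1
  X5 -> T3 T1

CYK fill:
  [0..0]={T0}  "a"  orig:{}
  [1..1]={T2}  "d"  orig:{}
  [2..2]={S,T1}  "b"  orig:{S}
  [0..1]=∅  "ad"
  [1..2]={A}  "db"
  [0..2]=∅  "adb"

S ∉ T[0,2] ⇒ NO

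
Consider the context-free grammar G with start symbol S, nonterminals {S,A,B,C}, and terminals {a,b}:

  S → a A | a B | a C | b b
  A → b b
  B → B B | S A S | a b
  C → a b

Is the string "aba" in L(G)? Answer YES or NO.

Convert to CNF:
  S -> T0 T0 | T1 A | T1 B | T1 C
  A -> T0 T0
  B -> B B | S X2 | T1 T0
  C -> T1 T0
  T0 -> b
  T1 -> a
  X2 -> A S

CYK fill:
  cell(0,0) a: {T1}  orig:{}
  cell(1,1) b: {T0}  orig:{}
  cell(2,2) a: {T1}  orig:{}
  cell(0,1) ab: {B,C}
  cell(1,2) ba: ∅
  cell(0,2) aba: ∅

S ∉ T[0,2] ⇒ NO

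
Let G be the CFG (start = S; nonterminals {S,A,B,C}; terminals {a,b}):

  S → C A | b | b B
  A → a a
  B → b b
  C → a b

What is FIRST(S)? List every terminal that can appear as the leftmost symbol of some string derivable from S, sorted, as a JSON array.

Compute FIRST by fixpoint:
pass 1:
  A via A→a a: +{a}
  B via B→b b: +{b}
  C via C→a b: +{a}
  S via S→C A: +{a}
  S via S→b: +{b}
  S: {a,b}  A: {a}  B: {b}  C: {a}
pass 2: (no change)
  S: {a,b}  A: {a}  B: {b}  C: {a}

FIRST(S) = ["a", "b"]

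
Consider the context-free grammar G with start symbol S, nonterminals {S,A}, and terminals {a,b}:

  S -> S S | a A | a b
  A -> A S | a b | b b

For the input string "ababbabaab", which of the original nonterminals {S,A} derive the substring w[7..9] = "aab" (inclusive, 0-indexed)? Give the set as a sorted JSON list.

Convert to CNF:
  S -> S S | T0 A | T0 T1
  A -> A S | T0 T1 | T1 T1
  T0 -> a
  T1 -> b

CYK table (by increasing span) — only the sub-triangle for w[7..9]:
  [7..7]={T0}  "a"  orig:{}
  [8..8]={T0}  "a"  orig:{}
  [9..9]={T1}  "b"  orig:{}
  [7..8]=∅  "aa"
  [8..9]={A,S}  "ab"
  [7..9]={S}  "aab"

Original NTs in T[7,9] deriving "aab": ["S"]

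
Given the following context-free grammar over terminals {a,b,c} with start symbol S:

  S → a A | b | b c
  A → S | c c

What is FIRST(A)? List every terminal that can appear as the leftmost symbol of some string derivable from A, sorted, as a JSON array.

FIRST sets, iterate to fixpoint:
[1]
  A via A→c c: +{c}
  S via S→a A: +{a}
  S via S→b: +{b}
  FIRST[S]={a,b}  FIRST[A]={c}
[2]
  A via A→S: +{a,b}
  FIRST[S]={a,b}  FIRST[A]={a,b,c}
[3] (no change)
  FIRST[S]={a,b}  FIRST[A]={a,b,c}

FIRST(A) = ["a", "b", "c"]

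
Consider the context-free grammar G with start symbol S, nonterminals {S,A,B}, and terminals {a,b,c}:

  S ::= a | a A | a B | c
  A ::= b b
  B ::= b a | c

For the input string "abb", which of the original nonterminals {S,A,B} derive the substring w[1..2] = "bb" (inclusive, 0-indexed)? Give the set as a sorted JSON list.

Convert to CNF:
  S -> T1 A | T1 B | a | c
  A -> T0 T0
  B -> T0 T1 | c
  T0 -> b
  T1 -> a

Fill CYK table bottom-up (cells [i..j] with 1 ≤ i ≤ j ≤ 2 only):
  T[1,1] 'b' = {T0}  orig:{}
  T[2,2] 'b' = {T0}  orig:{}
  T[1,2] 'bb' = {A}

Original NTs in T[1,2] deriving "bb": ["A"]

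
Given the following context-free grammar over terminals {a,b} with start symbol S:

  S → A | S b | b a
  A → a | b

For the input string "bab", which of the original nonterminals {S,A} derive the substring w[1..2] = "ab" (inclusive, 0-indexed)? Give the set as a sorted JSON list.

CNF form of G:
  S -> S T0 | T0 T1 | a | b
  A -> a | b
  T0 -> b
  T1 -> a

Fill CYK table bottom-up (cells [i..j] with 1 ≤ i ≤ j ≤ 2 only):
  cell(1,1) a: {A,S,T1}  orig:{A,S}
  cell(2,2) b: {A,S,T0}  orig:{A,S}
  cell(1,2) ab: {S}

Original NTs in T[1,2] deriving "ab": ["S"]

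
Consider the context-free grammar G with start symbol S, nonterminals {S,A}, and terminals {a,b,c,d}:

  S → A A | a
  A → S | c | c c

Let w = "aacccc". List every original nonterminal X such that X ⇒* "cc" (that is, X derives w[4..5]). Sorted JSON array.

CNF form of G:
  S -> A A | a
  A -> A A | T0 T0 | a | c
  T0 -> c

CYK fill — only the sub-triangle for w[4..5]:
  cell(4,4) c: {A,T0}  orig:{A}
  cell(5,5) c: {A,T0}  orig:{A}
  cell(4,5) cc: {A,S}

Original NTs in T[4,5] deriving "cc": ["A", "S"]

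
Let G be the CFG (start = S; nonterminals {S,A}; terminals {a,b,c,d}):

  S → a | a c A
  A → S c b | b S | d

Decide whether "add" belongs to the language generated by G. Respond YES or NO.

CNF form of G:
  S -> T2 X4 | a
  A -> S X3 | T1 S | d
  T0 -> c
  T1 -> b
  T2 -> a
  X3 -> T0 T1
  X4 -> T0 A

CYK table (by increasing span):
  cell(0,0) a: {S,T2}  orig:{S}
  cell(1,1) d: {A}
  cell(2,2) d: {A}
  cell(0,1) ad: ∅
  cell(1,2) dd: ∅
  cell(0,2) add: ∅

S ∉ T[0,2] ⇒ NO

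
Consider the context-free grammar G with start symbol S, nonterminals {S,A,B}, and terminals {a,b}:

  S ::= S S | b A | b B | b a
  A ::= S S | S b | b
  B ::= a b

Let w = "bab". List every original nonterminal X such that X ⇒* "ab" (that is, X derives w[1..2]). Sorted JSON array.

Convert to CNF:
  S -> S S | T0 A | T0 B | T0 T1
  A -> S S | S T0 | b
  B -> T1 T0
  T0 -> b
  T1 -> a

CYK table (by increasing span), restricted to cells inside w[1..2]:
  [1..1]={T1}  "a"  orig:{}
  [2..2]={A,T0}  "b"  orig:{A}
  [1..2]={B}  "ab"

Original NTs in T[1,2] deriving "ab": ["B"]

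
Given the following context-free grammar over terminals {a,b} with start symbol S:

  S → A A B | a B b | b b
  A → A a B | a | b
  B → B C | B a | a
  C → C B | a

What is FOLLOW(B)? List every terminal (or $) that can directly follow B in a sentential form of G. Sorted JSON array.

Compute FIRST by fixpoint:
pass 1:
  A via A→a: +{a}
  A via A→b: +{b}
  B via B→a: +{a}
  C via C→a: +{a}
  S via S→A A B: +{a,b}
  FIRST[S]={a,b}  FIRST[A]={a,b}  FIRST[B]={a}  FIRST[C]={a}
pass 2: done
  FIRST[S]={a,b}  FIRST[A]={a,b}  FIRST[B]={a}  FIRST[C]={a}

FOLLOW iteration:
FOLLOW(S) := {$}
iter 1:
  A→A a B: FOLLOW(A) ⊇ FIRST(a) = {a}; new: +{a}
  A→A a B: FOLLOW(B) ⊇ FOLLOW(A) ⊇ {a}; new: +{a}
  B→B C: FOLLOW(C) ⊇ FOLLOW(B) ⊇ {a}; new: +{a}
  S→A A B: FOLLOW(A) ⊇ FIRST(A) = {a,b}; new: +{b}
  S→A A B: FOLLOW(B) ⊇ FOLLOW(S) ⊇ {$}; new: +{$}
  S→a B b: FOLLOW(B) ⊇ FIRST(b) = {b}; new: +{b}
  FOLLOW[S]={$}  FOLLOW[A]={a,b}  FOLLOW[B]={$,a,b}  FOLLOW[C]={a}
iter 2:
  B→B C: FOLLOW(C) ⊇ FOLLOW(B) ⊇ {$,a,b}; new: +{$,b}
  FOLLOW[S]={$}  FOLLOW[A]={a,b}  FOLLOW[B]={$,a,b}  FOLLOW[C]={$,a,b}
iter 3: (no change)
  FOLLOW[S]={$}  FOLLOW[A]={a,b}  FOLLOW[B]={$,a,b}  FOLLOW[C]={$,a,b}

FOLLOW(B) = ["$", "a", "b"]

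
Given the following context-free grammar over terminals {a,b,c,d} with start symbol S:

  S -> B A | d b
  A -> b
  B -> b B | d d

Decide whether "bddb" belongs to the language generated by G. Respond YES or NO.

Convert to CNF:
  S -> B A | T1 T0
  A -> b
  B -> T0 B | T1 T1
  T0 -> b
  T1 -> d

CYK fill:
  cell(0,0) b: {A,T0}  orig:{A}
  cell(1,1) d: {T1}  orig:{}
  cell(2,2) d: {T1}  orig:{}
  cell(3,3) b: {A,T0}  orig:{A}
  cell(0,1) bd: ∅
  cell(1,2) dd: {B}
  cell(2,3) db: {S}
  cell(0,2) bdd: {B}
  cell(1,3) ddb: {S}
  cell(0,3) bddb: {S}

S ∈ T[0,3] ⇒ YES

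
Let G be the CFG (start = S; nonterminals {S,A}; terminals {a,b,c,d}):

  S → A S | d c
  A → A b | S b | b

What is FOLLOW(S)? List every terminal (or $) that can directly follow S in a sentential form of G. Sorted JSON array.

FIRST sets, iterate to fixpoint:
iter 1:
  A via A→b: +{b}
  S via S→A S: +{b}
  S via S→d c: +{d}
  S: {b,d}  A: {b}
iter 2:
  A via A→S b: +{d}
  S: {b,d}  A: {b,d}
iter 3: — fixpoint
  S: {b,d}  A: {b,d}

FOLLOW iteration:
seed FOLLOW(S) with $
[1]
  A→A b: FOLLOW(A) ⊇ FIRST(b) = {b}; new: +{b}
  A→S b: FOLLOW(S) ⊇ FIRST(b) = {b}; new: +{b}
  S→A S: FOLLOW(A) ⊇ FIRST(S) = {b,d}; new: +{d}
  FOLLOW(S)={$,b}  FOLLOW(A)={b,d}
[2] — fixpoint
  FOLLOW(S)={$,b}  FOLLOW(A)={b,d}

FOLLOW(S) = ["$", "b"]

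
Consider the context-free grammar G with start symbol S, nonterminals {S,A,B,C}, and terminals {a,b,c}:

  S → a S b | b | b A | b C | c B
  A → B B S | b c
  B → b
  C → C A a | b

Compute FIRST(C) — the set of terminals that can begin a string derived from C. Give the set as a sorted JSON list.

FIRST sets, iterate to fixpoint:
pass 1:
  A via A→b c: +{b}
  B via B→b: +{b}
  C via C→b: +{b}
  S via S→a S b: +{a}
  S via S→b: +{b}
  S via S→c B: +{c}
  FIRST(S)={a,b,c}  FIRST(A)={b}  FIRST(B)={b}  FIRST(C)={b}
pass 2: — fixpoint
  FIRST(S)={a,b,c}  FIRST(A)={b}  FIRST(B)={b}  FIRST(C)={b}

FIRST(C) = ["b"]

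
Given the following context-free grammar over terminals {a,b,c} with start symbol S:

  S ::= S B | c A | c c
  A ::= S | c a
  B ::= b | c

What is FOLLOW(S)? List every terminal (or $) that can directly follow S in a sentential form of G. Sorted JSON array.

Compute FIRST by fixpoint:
iter 1:
  A via A→c a: +{c}
  B via B→b: +{b}
  B via B→c: +{c}
  S via S→c A: +{c}
  FIRST[S]={c}  FIRST[A]={c}  FIRST[B]={b,c}
iter 2: — fixpoint
  FIRST[S]={c}  FIRST[A]={c}  FIRST[B]={b,c}

Compute FOLLOW by fixpoint:
seed FOLLOW(S) with $
round 1:
  S→S B: FOLLOW(S) ⊇ FIRST(B) = {b,c}; new: +{b,c}
  S→S B: FOLLOW(B) ⊇ FOLLOW(S) ⊇ {$,b,c}; new: +{$,b,c}
  S→c A: FOLLOW(A) ⊇ FOLLOW(S) ⊇ {$,b,c}; new: +{$,b,c}
  FOLLOW(S)={$,b,c}  FOLLOW(A)={$,b,c}  FOLLOW(B)={$,b,c}
round 2: (stable)
  FOLLOW(S)={$,b,c}  FOLLOW(A)={$,b,c}  FOLLOW(B)={$,b,c}

FOLLOW(S) = ["$", "b", "c"]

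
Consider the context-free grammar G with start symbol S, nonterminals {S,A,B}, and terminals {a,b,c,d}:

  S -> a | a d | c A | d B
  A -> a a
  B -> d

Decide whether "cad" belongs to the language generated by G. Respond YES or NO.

CNF form of G:
  S -> T0 T1 | T1 B | T2 A | a
  A -> T0 T0
  B -> d
  T0 -> a
  T1 -> d
  T2 -> c

CYK table (by increasing span):
  T[0,0] 'c' = {T2}  orig:{}
  T[1,1] 'a' = {S,T0}  orig:{S}
  T[2,2] 'd' = {B,T1}  orig:{B}
  T[0,1] 'ca' = ∅
  T[1,2] 'ad' = {S}
  T[0,2] 'cad' = ∅

S ∉ T[0,2] ⇒ NO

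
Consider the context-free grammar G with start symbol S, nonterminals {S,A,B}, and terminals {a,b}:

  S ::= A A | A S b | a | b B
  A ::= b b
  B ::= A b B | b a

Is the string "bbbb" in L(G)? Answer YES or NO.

CNF form of G:
  S -> A A | A X3 | T0 B | a
  A -> T0 T0
  B -> A X2 | T0 T1
  T0 -> b
  T1 -> a
  X2 -> T0 B
  X3 -> S T0

CYK fill:
  [0..0]={T0}  "b"  orig:{}
  [1..1]={T0}  "b"  orig:{}
  [2..2]={T0}  "b"  orig:{}
  [3..3]={T0}  "b"  orig:{}
  [0..1]={A}  "bb"
  [1..2]={A}  "bb"
  [2..3]={A}  "bb"
  [0..2]=∅  "bbb"
  [1..3]=∅  "bbb"
  [0..3]={S}  "bbbb"

S ∈ T[0,3] ⇒ YES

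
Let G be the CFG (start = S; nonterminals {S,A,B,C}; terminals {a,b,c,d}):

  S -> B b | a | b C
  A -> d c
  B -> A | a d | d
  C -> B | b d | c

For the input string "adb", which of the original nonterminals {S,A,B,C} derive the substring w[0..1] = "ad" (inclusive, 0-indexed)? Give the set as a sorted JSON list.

Convert to CNF:
  S -> B T3 | T3 C | a
  A -> T0 T1
  B -> T0 T1 | T2 T0 | d
  C -> T0 T1 | T2 T0 | T3 T0 | c | d
  T0 -> d
  T1 -> c
  T2 -> a
  T3 -> b

CYK fill — only the sub-triangle for w[0..1]:
  T[0,0] 'a' = {S,T2}  orig:{S}
  T[1,1] 'd' = {B,C,T0}  orig:{B,C}
  T[0,1] 'ad' = {B,C}

Original NTs in T[0,1] deriving "ad": ["B", "C"]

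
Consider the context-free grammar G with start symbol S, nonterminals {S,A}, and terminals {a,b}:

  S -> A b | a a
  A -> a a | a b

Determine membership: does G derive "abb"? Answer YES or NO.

CNF form of G:
  S -> A T1 | T0 T0
  A -> T0 T0 | T0 T1
  T0 -> a
  T1 -> b

CYK table (by increasing span):
  [0..0]={T0}  "a"  orig:{}
  [1..1]={T1}  "b"  orig:{}
  [2..2]={T1}  "b"  orig:{}
  [0..1]={A}  "ab"
  [1..2]=∅  "bb"
  [0..2]={S}  "abb"

S ∈ T[0,2] ⇒ YES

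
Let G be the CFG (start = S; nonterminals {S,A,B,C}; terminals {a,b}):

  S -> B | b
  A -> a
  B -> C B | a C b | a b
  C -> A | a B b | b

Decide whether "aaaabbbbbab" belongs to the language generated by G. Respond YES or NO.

CNF form of G:
  S -> C B | T0 T1 | T0 X4 | b
  A -> a
  B -> C B | T0 T1 | T0 X2
  C -> T0 X3 | a | b
  T0 -> a
  T1 -> b
  X2 -> C T1
  X3 -> B T1
  X4 -> C T1

Fill CYK table bottom-up:
  cell(0,0) a: {A,C,T0}  orig:{A,C}
  cell(1,1) a: {A,C,T0}  orig:{A,C}
  cell(2,2) a: {A,C,T0}  orig:{A,C}
  cell(3,3) a: {A,C,T0}  orig:{A,C}
  cell(4,4) b: {C,S,T1}  orig:{C,S}
  cell(5,5) b: {C,S,T1}  orig:{C,S}
  cell(6,6) b: {C,S,T1}  orig:{C,S}
  cell(7,7) b: {C,S,T1}  orig:{C,S}
  cell(8,8) b: {C,S,T1}  orig:{C,S}
  cell(9,9) a: {A,C,T0}  orig:{A,C}
  cell(10,10) b: {C,S,T1}  orig:{C,S}
  cell(0,1) aa: ∅
  cell(1,2) aa: ∅
  cell(2,3) aa: ∅
  cell(3,4) ab: {B,S,X2,X4}  orig:{B,S}
  cell(4,5) bb: {X2,X4}  orig:{}
  cell(5,6) bb: {X2,X4}  orig:{}
  cell(6,7) bb: {X2,X4}  orig:{}
  cell(7,8) bb: {X2,X4}  orig:{}
  cell(8,9) ba: ∅
  cell(9,10) ab: {B,S,X2,X4}  orig:{B,S}
  cell(0,2) aaa: ∅
  cell(1,3) aaa: ∅
  cell(2,4) aab: {B,S}
  cell(3,5) abb: {B,S,X3}  orig:{B,S}
  cell(4,6) bbb: ∅
  cell(5,7) bbb: ∅
  cell(6,8) bbb: ∅
  cell(7,9) bba: ∅
  cell(8,10) bab: {B,S}
  cell(0,3) aaaa: ∅
  cell(1,4) aaab: {B,S}
  cell(2,5) aabb: {B,C,S,X3}  orig:{B,C,S}
  cell(3,6) abbb: {X3}  orig:{}
  cell(4,7) bbbb: ∅
  cell(5,8) bbbb: ∅
  cell(6,9) bbba: ∅
  cell(7,10) bbab: {B,S}
  cell(0,4) aaaab: {B,S}
  cell(1,5) aaabb: {B,C,S,X3}  orig:{B,C,S}
  cell(2,6) aabbb: {C,X2,X3,X4}  orig:{C}
  cell(3,7) abbbb: ∅
  cell(4,8) bbbbb: ∅
  cell(5,9) bbbba: ∅
  cell(6,10) bbbab: {B,S}
  cell(0,5) aaaabb: {B,C,S,X3}  orig:{B,C,S}
  cell(1,6) aaabbb: {B,C,S,X2,X3,X4}  orig:{B,C,S}
  cell(2,7) aabbbb: {X2,X4}  orig:{}
  cell(3,8) abbbbb: ∅
  cell(4,9) bbbbba: ∅
  cell(5,10) bbbbab: {B,S}
  cell(0,6) aaaabbb: {B,C,S,X2,X3,X4}  orig:{B,C,S}
  cell(1,7) aaabbbb: {B,S,X2,X3,X4}  orig:{B,S}
  cell(2,8) aabbbbb: ∅
  cell(3,9) abbbbba: ∅
  cell(4,10) bbbbbab: {B,S}
  cell(0,7) aaaabbbb: {B,C,S,X2,X3,X4}  orig:{B,C,S}
  cell(1,8) aaabbbbb: {X3}  orig:{}
  cell(2,9) aabbbbba: ∅
  cell(3,10) abbbbbab: {B,S}
  cell(0,8) aaaabbbbb: {C,X2,X3,X4}  orig:{C}
  cell(1,9) aaabbbbba: ∅
  cell(2,10) aabbbbbab: {B,S}
  cell(0,9) aaaabbbbba: ∅
  cell(1,10) aaabbbbbab: {B,S}
  cell(0,10) aaaabbbbbab: {B,S}

S ∈ T[0,10] ⇒ YES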